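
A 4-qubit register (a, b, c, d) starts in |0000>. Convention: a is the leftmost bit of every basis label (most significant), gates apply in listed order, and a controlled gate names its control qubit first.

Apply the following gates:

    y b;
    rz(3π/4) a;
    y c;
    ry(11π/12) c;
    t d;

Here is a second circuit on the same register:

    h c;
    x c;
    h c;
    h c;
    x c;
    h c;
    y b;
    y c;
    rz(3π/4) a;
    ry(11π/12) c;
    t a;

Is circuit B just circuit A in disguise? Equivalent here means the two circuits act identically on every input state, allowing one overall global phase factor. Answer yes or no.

No: there is an input state on which the two circuits produce genuinely different outputs (not merely differing by a phase).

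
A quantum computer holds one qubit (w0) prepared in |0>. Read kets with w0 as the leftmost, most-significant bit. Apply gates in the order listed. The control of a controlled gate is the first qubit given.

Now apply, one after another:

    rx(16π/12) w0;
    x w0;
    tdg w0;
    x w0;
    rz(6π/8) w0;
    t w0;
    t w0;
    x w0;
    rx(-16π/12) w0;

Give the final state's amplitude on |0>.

|0> carries amplitude sqrt(3)*(-1 + I)*exp(3*I*pi/8)/4 in the final state.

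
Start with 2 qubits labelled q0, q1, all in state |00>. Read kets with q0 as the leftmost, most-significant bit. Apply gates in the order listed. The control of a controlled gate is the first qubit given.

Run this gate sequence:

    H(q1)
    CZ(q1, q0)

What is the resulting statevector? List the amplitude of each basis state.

The resulting statevector has amplitude sqrt(2)/2 on |00>, sqrt(2)/2 on |01>, 0 on |10>, 0 on |11>.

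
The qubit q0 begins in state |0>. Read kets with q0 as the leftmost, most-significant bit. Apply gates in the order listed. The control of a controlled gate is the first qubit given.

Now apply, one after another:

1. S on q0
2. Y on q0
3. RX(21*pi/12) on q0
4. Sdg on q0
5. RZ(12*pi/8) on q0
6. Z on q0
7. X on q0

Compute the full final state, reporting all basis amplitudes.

The resulting statevector has amplitude sqrt(sqrt(2) + 2)*exp(3*I*pi/4)/2 on |0>, -sqrt(2 - sqrt(2))*exp(I*pi/4)/2 on |1>.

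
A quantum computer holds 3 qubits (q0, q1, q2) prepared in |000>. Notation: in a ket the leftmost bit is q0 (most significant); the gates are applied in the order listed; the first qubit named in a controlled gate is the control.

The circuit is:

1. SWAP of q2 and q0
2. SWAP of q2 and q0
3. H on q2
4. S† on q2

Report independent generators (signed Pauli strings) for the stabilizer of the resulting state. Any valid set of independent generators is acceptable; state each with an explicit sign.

One valid set of independent stabilizer generators is -IIY, +ZII, +IZI (any independent generating set of the same group is equally correct). Key observation: steps 1-2 multiply out to the identity, so the circuit reduces to the remaining gates.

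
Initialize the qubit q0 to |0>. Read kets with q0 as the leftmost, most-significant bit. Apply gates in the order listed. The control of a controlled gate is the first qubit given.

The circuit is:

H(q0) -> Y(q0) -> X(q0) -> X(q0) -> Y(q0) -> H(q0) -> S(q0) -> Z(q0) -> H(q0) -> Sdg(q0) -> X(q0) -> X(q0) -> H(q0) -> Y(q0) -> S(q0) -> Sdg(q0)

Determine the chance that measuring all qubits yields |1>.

The probability of measuring |1> is 1/2.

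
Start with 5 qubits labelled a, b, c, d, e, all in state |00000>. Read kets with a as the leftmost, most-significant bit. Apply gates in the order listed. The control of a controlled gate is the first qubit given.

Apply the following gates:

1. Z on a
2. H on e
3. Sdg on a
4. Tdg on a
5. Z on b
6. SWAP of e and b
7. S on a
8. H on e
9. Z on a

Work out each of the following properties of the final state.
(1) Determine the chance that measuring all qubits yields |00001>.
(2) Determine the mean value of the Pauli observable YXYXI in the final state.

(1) Outcome |00001> occurs with probability 1/4.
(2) The observable YXYXI averages to 0.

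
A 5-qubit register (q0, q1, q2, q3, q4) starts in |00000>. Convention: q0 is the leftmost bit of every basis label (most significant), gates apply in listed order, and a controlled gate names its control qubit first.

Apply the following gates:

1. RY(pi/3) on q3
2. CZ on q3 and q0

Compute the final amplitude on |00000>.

The final state's coefficient on |00000> equals sqrt(3)/2.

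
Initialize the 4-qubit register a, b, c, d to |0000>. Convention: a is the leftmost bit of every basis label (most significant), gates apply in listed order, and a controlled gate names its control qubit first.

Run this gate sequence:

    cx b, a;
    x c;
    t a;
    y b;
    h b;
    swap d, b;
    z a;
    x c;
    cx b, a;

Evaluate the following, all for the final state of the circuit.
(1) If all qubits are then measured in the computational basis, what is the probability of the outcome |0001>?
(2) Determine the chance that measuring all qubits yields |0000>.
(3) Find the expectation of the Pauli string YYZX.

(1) Outcome |0001> occurs with probability 1/2.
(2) Outcome |0000> occurs with probability 1/2.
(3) The observable YYZX averages to 0.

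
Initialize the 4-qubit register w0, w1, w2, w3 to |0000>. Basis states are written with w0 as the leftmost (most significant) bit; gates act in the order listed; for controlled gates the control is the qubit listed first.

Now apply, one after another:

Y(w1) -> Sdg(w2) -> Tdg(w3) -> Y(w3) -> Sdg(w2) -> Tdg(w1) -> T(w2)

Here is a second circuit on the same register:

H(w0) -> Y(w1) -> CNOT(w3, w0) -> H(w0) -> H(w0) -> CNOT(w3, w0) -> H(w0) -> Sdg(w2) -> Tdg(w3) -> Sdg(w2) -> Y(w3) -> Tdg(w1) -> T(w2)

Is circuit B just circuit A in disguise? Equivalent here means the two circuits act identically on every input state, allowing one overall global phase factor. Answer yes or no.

Yes — the two circuits implement the same unitary up to a global phase.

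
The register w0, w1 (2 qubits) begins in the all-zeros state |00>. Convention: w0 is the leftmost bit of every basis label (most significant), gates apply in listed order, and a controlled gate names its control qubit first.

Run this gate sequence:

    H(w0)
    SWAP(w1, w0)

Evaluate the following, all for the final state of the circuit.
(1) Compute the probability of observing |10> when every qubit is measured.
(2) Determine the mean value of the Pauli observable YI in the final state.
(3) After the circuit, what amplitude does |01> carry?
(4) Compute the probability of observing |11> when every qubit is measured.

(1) The probability of measuring |10> is 0.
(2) The observable YI averages to 0.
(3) The amplitude on |01> is sqrt(2)/2.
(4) Outcome |11> occurs with probability 0.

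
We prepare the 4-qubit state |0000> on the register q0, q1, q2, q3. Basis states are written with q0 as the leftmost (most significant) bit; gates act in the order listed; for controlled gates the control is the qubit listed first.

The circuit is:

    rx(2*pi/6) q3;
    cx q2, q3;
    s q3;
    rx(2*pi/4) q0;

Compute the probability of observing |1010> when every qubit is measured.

Outcome |1010> occurs with probability 0.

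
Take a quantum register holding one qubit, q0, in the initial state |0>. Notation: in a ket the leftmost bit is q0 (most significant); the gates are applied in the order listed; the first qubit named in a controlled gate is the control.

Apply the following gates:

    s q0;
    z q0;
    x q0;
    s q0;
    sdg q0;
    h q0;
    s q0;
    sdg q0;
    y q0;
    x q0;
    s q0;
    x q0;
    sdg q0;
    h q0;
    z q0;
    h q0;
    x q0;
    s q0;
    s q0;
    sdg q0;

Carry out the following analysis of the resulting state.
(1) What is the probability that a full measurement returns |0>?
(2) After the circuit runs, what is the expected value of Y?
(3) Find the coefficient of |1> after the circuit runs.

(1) The probability of measuring |0> is 1/2. Key observation: the block from step 7 through step 8 cancels to the identity and can be dropped.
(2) In the final state, Y has expectation -1.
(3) The final state's coefficient on |1> equals sqrt(2)*I/2.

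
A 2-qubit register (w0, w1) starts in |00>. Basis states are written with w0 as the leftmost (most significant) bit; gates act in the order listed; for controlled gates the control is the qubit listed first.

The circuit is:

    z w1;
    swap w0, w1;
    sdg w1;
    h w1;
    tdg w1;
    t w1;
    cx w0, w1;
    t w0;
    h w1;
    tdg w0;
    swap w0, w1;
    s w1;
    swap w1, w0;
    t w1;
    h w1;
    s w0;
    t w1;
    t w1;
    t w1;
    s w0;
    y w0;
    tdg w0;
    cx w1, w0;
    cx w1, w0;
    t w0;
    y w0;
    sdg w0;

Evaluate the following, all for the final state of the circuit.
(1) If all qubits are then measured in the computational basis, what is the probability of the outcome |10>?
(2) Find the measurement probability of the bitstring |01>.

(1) Outcome |10> occurs with probability 0. Key observation: the block from step 20 through step 27 cancels to the identity and can be dropped.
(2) The probability of measuring |01> is 1/2.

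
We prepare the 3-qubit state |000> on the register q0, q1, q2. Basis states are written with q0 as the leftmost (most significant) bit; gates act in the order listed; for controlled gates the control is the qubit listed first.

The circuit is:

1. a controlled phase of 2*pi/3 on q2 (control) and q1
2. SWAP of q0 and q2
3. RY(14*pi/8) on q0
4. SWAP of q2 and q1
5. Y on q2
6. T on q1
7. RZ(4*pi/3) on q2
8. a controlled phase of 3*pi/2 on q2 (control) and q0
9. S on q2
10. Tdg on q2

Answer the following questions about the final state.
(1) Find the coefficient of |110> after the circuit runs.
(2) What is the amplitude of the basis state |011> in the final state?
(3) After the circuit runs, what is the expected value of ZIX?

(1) |110> carries amplitude 0 in the final state.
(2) The final state's coefficient on |011> equals 0.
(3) The expectation value of ZIX is 0.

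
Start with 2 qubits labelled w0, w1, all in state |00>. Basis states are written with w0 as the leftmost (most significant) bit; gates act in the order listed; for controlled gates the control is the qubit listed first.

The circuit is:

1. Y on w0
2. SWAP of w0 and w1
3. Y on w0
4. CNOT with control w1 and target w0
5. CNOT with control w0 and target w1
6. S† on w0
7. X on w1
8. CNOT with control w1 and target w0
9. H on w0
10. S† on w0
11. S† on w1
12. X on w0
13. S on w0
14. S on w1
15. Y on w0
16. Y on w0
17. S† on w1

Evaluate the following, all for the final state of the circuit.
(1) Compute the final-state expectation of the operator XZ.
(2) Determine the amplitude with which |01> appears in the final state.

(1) In the final state, XZ has expectation -1. Key observation: gates 14-17 undo each other exactly, leaving only the rest of the circuit to track.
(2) The final state's coefficient on |01> equals 0.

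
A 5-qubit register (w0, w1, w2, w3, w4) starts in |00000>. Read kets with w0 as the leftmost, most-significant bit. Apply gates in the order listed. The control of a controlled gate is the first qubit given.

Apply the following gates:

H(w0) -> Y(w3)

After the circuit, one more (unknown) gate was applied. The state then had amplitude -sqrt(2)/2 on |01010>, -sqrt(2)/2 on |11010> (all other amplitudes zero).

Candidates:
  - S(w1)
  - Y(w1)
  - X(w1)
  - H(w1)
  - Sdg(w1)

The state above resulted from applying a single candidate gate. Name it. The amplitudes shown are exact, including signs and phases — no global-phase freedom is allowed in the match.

The applied gate was Y(w1).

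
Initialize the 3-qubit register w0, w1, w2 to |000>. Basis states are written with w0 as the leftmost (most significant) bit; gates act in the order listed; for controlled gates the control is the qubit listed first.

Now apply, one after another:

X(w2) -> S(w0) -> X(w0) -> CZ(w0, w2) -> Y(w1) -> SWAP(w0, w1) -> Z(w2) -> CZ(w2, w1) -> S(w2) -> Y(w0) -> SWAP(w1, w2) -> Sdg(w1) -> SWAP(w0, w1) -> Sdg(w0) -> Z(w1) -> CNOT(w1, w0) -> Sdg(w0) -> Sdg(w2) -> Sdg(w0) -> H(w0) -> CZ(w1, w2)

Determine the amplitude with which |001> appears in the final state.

The amplitude on |001> is -sqrt(2)/2.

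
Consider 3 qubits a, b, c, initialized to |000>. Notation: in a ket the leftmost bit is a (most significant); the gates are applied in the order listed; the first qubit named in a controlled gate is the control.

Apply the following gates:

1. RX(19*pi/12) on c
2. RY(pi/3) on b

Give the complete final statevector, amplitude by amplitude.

The final amplitudes are -sqrt(3*sqrt(2) + 6)/8 - 3*sqrt(2 - sqrt(2))/8 on |000>, -3*I*sqrt(sqrt(2) + 2)/8 + I*sqrt(6 - 3*sqrt(2))/8 on |001>, -sqrt(sqrt(2) + 2)/8 - sqrt(6 - 3*sqrt(2))/8 on |010>, -I*sqrt(3*sqrt(2) + 6)/8 + I*sqrt(2 - sqrt(2))/8 on |011>, 0 on |100>, 0 on |101>, 0 on |110>, 0 on |111>.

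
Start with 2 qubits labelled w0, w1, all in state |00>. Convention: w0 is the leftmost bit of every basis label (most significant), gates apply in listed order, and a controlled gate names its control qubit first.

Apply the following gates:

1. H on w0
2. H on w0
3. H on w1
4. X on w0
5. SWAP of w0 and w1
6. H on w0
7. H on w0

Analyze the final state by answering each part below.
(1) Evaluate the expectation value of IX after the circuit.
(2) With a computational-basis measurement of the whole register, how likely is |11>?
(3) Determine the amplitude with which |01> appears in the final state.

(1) The observable IX averages to 0.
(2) Outcome |11> occurs with probability 1/2.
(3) |01> carries amplitude sqrt(2)/2 in the final state.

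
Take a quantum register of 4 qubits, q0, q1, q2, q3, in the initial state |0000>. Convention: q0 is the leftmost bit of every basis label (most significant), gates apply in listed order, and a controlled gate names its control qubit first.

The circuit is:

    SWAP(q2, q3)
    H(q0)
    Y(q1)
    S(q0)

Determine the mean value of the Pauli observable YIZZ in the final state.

The observable YIZZ averages to 1.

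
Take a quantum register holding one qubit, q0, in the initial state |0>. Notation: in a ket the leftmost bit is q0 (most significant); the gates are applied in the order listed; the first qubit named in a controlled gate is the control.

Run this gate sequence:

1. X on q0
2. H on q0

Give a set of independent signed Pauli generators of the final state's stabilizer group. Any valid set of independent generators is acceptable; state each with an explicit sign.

The stabilizer group can be generated by -X, among other valid generating sets.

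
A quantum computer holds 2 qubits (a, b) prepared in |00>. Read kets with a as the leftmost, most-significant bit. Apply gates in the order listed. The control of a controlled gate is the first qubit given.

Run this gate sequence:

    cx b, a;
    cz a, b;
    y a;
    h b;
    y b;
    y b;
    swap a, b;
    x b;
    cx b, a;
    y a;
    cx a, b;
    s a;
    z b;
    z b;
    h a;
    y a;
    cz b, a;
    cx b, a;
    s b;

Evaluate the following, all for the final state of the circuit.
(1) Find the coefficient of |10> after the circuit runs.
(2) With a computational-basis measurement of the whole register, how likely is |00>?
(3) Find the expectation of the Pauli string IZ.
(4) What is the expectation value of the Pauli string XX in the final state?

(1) The final state's coefficient on |10> equals I/2.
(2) Outcome |00> occurs with probability 1/4.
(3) The observable IZ averages to 0.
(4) The expectation value of XX is -1.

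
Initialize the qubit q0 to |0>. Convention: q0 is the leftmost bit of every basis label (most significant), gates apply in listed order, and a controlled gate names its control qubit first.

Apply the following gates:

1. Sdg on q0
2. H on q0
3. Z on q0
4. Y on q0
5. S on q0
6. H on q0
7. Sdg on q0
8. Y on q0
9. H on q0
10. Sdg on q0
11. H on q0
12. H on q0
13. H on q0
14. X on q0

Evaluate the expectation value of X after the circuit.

The observable X averages to 1.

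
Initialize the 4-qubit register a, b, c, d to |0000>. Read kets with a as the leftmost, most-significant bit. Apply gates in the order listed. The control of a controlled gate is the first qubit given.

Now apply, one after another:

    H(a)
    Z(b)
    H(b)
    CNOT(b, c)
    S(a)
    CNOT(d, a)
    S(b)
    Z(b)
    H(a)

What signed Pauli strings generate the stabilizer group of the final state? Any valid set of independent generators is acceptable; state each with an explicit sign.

The stabilizer group can be generated by -YIII, -IXYI, +IZZI, +IIIZ, among other valid generating sets.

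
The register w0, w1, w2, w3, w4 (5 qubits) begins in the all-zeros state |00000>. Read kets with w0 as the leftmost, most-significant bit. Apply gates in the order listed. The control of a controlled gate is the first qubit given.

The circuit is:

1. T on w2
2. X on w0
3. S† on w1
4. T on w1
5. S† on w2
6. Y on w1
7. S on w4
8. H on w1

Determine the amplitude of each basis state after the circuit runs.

After the circuit, the state carries amplitude sqrt(2)*I/2 on |10000>, -sqrt(2)*I/2 on |11000>, and 0 on every other basis state.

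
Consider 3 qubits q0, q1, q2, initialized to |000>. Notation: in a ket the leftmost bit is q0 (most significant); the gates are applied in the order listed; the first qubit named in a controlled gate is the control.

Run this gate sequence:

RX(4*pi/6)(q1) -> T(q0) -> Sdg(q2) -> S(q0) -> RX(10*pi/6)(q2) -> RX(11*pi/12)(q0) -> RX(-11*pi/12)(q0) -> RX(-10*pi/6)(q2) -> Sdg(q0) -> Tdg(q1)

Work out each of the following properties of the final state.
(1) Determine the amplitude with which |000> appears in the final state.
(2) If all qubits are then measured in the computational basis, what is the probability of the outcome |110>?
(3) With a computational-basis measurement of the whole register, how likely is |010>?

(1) The amplitude on |000> is 1/2. Key observation: the block from step 4 through step 9 cancels to the identity and can be dropped.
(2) The probability of measuring |110> is 0.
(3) A full measurement returns |010> with probability 3/4.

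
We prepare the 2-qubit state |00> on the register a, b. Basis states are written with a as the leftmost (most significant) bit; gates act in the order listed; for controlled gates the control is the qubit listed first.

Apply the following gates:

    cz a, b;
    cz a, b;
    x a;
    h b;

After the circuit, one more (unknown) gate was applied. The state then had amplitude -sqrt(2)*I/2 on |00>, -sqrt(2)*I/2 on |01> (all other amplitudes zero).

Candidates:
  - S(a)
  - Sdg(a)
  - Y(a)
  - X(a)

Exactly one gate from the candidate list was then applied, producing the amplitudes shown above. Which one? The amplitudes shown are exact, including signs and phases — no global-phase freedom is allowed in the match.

The unique candidate consistent with the amplitudes is Y(a). Key observation: the block from step 1 through step 2 cancels to the identity and can be dropped.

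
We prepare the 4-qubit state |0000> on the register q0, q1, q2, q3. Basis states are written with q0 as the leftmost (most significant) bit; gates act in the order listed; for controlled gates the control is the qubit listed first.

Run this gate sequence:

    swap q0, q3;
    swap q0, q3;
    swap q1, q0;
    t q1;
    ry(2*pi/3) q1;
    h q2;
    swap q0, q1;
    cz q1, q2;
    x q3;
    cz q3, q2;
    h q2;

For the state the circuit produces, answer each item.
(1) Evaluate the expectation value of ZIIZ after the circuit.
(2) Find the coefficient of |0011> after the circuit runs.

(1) The expectation value of ZIIZ is 1/2.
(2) |0011> carries amplitude 1/2 in the final state.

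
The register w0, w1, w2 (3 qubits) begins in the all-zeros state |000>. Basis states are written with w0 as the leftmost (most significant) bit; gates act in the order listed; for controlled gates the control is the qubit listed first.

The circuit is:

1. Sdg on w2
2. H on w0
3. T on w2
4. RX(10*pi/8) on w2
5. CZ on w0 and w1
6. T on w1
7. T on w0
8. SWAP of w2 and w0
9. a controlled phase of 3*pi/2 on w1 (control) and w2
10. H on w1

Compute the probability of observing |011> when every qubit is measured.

A full measurement returns |011> with probability 1/8 - sqrt(2)/16.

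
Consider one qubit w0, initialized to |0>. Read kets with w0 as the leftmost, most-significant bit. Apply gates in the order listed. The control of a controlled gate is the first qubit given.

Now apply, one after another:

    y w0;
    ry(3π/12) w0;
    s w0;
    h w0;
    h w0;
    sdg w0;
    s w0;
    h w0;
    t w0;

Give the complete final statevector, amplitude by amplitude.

The resulting statevector has amplitude -sqrt(2)*sqrt(sqrt(2) + 2)/4 - sqrt(2)*I*sqrt(2 - sqrt(2))/4 on |0>, -sqrt(2)*sqrt(2 - sqrt(2))*exp(3*I*pi/4)/4 + sqrt(2)*sqrt(sqrt(2) + 2)*exp(I*pi/4)/4 on |1>. Key observation: gates 4-5 undo each other exactly, leaving only the rest of the circuit to track.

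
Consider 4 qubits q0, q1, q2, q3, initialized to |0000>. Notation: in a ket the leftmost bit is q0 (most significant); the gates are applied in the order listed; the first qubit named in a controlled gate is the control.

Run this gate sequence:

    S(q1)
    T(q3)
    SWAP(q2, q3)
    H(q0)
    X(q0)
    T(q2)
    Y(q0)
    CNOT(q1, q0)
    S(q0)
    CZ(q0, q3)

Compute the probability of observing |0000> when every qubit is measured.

Outcome |0000> occurs with probability 1/2.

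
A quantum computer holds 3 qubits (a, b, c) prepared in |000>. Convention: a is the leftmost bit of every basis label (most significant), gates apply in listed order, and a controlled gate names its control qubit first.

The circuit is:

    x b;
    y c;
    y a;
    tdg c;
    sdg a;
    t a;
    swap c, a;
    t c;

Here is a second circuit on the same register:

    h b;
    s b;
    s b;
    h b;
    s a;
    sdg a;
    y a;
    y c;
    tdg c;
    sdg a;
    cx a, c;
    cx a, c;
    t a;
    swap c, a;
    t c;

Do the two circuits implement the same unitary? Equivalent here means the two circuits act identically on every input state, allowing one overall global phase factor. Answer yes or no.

Yes, they are equivalent — the unitaries differ by at most a global phase.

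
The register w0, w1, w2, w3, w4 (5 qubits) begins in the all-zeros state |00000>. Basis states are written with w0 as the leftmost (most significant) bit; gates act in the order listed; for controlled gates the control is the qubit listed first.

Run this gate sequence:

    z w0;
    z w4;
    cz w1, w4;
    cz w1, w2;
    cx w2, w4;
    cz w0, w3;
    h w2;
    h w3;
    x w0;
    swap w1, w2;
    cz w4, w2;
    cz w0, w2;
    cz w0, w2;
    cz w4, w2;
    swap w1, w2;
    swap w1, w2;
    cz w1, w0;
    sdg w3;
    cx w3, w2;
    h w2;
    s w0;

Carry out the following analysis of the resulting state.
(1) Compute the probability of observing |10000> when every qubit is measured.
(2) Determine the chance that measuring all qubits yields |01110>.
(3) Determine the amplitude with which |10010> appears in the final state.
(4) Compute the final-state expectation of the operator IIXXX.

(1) The probability of measuring |10000> is 1/8.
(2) A full measurement returns |01110> with probability 0.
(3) |10010> carries amplitude sqrt(2)/4 in the final state.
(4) In the final state, IIXXX has expectation 0.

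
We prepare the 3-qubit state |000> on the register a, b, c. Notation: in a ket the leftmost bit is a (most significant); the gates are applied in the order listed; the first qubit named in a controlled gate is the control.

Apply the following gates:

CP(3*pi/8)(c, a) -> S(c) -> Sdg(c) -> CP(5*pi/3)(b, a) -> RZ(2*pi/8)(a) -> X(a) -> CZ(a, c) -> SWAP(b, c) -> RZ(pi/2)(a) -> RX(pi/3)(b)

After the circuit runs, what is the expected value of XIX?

The observable XIX averages to 0. Key observation: steps 2-3 multiply out to the identity, so the circuit reduces to the remaining gates.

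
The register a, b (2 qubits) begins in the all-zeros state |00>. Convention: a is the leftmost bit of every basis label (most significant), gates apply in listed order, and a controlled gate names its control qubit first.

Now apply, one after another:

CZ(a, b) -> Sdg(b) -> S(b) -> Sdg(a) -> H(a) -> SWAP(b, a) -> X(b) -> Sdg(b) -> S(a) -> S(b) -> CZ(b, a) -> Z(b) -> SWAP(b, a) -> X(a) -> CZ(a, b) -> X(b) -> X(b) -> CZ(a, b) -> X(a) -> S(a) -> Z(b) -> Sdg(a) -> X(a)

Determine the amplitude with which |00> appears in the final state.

The amplitude on |00> is -sqrt(2)/2. Key observation: the block from step 14 through step 19 cancels to the identity and can be dropped.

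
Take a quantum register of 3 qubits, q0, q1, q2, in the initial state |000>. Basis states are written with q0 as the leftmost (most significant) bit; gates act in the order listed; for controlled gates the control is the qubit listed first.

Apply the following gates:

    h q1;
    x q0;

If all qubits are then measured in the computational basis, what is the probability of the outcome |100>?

The probability of measuring |100> is 1/2.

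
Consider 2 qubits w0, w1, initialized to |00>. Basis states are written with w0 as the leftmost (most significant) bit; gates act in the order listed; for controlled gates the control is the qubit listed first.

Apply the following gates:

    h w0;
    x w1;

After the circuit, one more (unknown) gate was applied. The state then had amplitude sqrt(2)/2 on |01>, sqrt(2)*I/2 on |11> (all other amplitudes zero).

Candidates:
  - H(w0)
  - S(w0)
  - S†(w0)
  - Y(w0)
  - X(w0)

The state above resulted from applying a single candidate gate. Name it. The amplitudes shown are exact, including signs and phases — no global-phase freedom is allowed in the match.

The applied gate was S(w0).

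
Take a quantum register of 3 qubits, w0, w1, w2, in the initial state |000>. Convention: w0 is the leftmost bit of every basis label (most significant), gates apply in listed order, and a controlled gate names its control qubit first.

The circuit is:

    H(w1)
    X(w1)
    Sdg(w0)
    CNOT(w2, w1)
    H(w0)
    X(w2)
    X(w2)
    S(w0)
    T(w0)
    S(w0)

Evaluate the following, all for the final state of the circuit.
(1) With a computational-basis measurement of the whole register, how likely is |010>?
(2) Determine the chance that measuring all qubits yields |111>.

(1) Outcome |010> occurs with probability 1/4.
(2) Outcome |111> occurs with probability 0.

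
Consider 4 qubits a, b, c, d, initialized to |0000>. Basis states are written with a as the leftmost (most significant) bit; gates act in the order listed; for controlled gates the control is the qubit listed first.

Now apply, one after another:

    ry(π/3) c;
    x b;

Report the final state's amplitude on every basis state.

The resulting statevector has amplitude sqrt(3)/2 on |0100>, 1/2 on |0110>, and 0 on every other basis state.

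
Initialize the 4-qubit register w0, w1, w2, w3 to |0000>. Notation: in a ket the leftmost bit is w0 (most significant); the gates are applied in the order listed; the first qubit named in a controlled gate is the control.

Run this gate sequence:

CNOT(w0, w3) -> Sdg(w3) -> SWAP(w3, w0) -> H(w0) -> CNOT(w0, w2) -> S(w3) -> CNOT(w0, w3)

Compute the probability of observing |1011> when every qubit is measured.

A full measurement returns |1011> with probability 1/2.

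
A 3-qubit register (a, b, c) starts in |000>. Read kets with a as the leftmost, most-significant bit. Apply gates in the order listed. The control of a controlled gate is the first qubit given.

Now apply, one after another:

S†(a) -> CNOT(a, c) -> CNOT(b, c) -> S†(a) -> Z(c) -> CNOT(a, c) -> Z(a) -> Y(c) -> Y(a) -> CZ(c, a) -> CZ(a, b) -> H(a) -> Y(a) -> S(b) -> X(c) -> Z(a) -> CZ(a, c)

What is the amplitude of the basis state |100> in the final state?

|100> carries amplitude -sqrt(2)*I/2 in the final state.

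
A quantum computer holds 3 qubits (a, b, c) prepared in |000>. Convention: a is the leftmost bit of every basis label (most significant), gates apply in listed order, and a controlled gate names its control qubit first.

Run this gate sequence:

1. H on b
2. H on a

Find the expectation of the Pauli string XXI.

In the final state, XXI has expectation 1.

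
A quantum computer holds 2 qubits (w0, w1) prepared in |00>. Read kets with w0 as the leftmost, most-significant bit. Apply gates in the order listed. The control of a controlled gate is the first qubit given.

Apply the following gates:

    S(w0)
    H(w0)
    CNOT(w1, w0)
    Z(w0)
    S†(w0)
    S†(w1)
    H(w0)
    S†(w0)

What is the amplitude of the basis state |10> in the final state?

|10> carries amplitude -1/2 - I/2 in the final state.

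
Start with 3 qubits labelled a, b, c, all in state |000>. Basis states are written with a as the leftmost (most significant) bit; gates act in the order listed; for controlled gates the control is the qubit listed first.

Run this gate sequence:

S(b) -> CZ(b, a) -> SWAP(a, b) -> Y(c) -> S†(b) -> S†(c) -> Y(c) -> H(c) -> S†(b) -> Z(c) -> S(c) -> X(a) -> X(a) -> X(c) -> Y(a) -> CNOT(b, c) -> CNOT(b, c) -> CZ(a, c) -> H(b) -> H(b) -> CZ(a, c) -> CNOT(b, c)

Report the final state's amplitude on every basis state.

The resulting statevector has amplitude -sqrt(2)*I/2 on |100>, sqrt(2)/2 on |101>, and 0 on every other basis state. Key observation: steps 17-22 multiply out to the identity, so the circuit reduces to the remaining gates.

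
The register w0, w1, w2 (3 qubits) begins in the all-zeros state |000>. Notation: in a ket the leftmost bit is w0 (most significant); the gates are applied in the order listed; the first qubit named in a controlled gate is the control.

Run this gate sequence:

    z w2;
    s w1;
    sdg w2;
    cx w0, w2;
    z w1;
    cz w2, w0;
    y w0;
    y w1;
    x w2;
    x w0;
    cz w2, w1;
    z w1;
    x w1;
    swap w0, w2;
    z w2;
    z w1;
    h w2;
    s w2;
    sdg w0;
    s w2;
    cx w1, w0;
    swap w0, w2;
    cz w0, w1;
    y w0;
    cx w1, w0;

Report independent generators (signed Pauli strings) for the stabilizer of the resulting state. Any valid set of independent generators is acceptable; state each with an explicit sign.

The stabilizer group can be generated by +XII, +IZI, -IIZ, among other valid generating sets.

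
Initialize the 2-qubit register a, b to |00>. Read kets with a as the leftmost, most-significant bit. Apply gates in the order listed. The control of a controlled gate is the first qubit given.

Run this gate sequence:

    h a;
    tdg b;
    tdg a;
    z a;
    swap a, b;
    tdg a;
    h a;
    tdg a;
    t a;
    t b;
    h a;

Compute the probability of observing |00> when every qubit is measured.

A full measurement returns |00> with probability 1/2.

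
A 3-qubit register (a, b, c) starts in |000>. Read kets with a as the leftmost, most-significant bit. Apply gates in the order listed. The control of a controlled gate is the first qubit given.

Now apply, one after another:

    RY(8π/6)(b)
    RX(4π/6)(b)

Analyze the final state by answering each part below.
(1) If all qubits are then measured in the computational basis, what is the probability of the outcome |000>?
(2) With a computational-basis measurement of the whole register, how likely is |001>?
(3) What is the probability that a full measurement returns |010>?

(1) A full measurement returns |000> with probability 5/8.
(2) A full measurement returns |001> with probability 0.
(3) The probability of measuring |010> is 3/8.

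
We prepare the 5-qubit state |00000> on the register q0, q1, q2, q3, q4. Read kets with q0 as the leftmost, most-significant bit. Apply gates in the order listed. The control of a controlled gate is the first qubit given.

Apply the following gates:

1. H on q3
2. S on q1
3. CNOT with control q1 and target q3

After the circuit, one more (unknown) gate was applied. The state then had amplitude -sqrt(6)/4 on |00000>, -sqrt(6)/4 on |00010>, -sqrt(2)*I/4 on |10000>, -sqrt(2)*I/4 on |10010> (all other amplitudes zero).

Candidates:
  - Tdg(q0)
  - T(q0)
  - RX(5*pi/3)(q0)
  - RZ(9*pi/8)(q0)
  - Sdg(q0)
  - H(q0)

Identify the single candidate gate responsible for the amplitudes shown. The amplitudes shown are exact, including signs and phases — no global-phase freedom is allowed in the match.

It was RX(5*pi/3)(q0) that produced the state shown.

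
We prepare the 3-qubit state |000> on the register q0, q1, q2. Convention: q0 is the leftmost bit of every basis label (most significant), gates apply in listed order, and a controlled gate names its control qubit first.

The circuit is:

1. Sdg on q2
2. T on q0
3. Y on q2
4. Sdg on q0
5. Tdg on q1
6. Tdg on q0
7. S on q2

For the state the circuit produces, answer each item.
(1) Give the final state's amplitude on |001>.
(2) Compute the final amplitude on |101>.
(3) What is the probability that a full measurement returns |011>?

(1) |001> carries amplitude -1 in the final state.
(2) The final state's coefficient on |101> equals 0.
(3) The probability of measuring |011> is 0.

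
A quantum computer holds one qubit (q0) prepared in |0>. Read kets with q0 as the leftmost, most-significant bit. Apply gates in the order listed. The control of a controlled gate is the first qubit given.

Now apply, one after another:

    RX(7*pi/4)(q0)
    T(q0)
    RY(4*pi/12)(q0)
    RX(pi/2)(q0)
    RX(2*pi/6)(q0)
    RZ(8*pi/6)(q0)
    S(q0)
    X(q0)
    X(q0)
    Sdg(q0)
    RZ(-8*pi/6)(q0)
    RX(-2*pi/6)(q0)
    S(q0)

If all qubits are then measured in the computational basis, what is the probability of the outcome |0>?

Outcome |0> occurs with probability 3/4. Key observation: steps 5-12 multiply out to the identity, so the circuit reduces to the remaining gates.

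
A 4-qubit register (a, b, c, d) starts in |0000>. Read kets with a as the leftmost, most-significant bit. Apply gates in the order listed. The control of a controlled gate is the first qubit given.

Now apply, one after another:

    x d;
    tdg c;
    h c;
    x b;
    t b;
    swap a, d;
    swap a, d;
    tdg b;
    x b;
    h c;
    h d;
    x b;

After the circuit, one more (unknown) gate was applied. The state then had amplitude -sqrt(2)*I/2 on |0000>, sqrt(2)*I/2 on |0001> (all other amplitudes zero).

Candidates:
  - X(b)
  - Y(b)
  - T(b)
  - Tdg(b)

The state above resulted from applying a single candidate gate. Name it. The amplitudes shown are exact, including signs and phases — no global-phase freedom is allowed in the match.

It was Y(b) that produced the state shown.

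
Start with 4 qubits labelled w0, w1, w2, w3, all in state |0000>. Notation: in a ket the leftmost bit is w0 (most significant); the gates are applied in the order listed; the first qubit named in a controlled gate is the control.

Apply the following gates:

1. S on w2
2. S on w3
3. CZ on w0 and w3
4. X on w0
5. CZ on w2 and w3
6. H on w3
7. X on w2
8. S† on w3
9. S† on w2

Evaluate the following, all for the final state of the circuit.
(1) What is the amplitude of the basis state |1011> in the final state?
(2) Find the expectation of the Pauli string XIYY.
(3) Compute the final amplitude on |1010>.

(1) The final state's coefficient on |1011> equals -sqrt(2)/2.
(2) The expectation value of XIYY is 0.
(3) |1010> carries amplitude -sqrt(2)*I/2 in the final state.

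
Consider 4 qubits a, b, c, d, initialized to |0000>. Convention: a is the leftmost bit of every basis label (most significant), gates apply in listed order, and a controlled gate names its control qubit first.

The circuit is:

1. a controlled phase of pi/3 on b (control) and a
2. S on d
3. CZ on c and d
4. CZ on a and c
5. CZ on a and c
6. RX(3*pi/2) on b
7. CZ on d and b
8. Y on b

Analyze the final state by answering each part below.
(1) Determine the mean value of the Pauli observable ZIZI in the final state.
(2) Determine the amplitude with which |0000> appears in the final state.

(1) The observable ZIZI averages to 1. Key observation: the block from step 4 through step 5 cancels to the identity and can be dropped.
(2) |0000> carries amplitude -sqrt(2)/2 in the final state.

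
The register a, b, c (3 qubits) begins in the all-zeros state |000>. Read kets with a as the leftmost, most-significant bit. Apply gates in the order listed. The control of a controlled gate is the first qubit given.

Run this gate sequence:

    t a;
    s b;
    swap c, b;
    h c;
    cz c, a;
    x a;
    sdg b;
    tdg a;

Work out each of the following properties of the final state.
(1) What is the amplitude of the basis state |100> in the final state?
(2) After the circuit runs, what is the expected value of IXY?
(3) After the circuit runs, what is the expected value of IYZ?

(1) The final state's coefficient on |100> equals -sqrt(2)*exp(3*I*pi/4)/2.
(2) The expectation value of IXY is 0.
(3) In the final state, IYZ has expectation 0.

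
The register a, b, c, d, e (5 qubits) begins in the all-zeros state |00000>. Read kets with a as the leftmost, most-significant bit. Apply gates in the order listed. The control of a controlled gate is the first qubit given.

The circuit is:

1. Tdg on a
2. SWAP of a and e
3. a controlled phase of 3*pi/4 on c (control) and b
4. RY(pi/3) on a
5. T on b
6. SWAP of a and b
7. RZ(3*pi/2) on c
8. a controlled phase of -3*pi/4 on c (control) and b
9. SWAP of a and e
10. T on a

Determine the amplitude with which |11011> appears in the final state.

The amplitude on |11011> is 0.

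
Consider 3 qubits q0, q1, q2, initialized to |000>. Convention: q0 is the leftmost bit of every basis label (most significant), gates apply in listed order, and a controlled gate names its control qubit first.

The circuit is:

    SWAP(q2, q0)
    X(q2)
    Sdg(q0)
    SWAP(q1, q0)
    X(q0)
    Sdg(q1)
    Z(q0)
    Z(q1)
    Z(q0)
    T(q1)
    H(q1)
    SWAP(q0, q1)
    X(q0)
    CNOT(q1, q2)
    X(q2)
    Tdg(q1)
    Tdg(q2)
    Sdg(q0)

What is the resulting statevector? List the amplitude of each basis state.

The resulting statevector has amplitude -sqrt(2)*I/2 on |011>, -sqrt(2)/2 on |111>, and 0 on every other basis state.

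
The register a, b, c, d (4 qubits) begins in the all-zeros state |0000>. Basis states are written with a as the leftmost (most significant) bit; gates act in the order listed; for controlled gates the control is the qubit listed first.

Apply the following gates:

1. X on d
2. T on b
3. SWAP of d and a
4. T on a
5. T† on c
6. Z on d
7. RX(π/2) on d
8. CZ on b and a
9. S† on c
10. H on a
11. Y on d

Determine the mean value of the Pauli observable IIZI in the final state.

The observable IIZI averages to 1.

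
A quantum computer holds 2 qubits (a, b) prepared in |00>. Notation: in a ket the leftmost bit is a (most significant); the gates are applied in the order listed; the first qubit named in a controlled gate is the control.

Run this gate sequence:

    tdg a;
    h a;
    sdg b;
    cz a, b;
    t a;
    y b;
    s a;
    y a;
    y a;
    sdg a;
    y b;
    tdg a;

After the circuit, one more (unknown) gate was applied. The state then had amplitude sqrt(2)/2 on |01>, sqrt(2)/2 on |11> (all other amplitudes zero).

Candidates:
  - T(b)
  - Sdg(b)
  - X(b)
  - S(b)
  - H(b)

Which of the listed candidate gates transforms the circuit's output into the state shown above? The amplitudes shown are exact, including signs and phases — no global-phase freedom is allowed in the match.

It was X(b) that produced the state shown. Key observation: steps 5-12 multiply out to the identity, so the circuit reduces to the remaining gates.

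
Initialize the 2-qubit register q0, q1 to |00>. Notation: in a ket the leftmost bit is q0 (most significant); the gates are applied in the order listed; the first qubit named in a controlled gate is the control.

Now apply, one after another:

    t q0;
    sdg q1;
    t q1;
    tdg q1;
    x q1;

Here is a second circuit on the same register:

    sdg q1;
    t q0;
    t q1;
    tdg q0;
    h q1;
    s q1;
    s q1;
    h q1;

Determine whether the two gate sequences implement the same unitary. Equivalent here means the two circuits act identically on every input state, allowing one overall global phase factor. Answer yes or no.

No, they are not equivalent — no single phase factor reconciles the two unitaries.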